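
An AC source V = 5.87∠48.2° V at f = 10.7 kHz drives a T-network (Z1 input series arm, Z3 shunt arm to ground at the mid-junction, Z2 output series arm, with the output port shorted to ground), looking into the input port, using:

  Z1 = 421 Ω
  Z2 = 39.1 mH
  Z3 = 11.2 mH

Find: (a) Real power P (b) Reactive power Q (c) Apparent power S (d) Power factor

Step 1 — Angular frequency: ω = 2π·f = 2π·1.07e+04 = 6.723e+04 rad/s.
Step 2 — Component impedances:
  Z1: Z = R = 421 Ω
  Z2: Z = jωL = j·6.723e+04·0.0391 = 0 + j2629 Ω
  Z3: Z = jωL = j·6.723e+04·0.0112 = 0 + j753 Ω
Step 3 — With the output port shorted to ground, the output series arm Z2 runs from the junction to ground; the shunt arm Z3 also runs from the junction to ground. They appear in parallel: Z3 || Z2 = 0 + j585.3 Ω.
Step 4 — Series with input arm Z1: Z_in = Z1 + (Z3 || Z2) = 421 + j585.3 Ω = 721∠54.3° Ω.
Step 5 — Source phasor: V = 5.87∠48.2° V = 3.913 + j4.376 V.
Step 6 — Current: I = V / Z = 0.008096 - j0.0008614 A = 0.008142∠-6.1° A.
Step 7 — Complex power: S = V·I* = 0.02791 + j0.0388 VA.
Step 8 — Real power: P = Re(S) = 0.02791 W.
Step 9 — Reactive power: Q = Im(S) = 0.0388 VAR.
Step 10 — Apparent power: |S| = 0.04779 VA.
Step 11 — Power factor: PF = P/|S| = 0.5839 (lagging).

(a) P = 0.02791 W  (b) Q = 0.0388 VAR  (c) S = 0.04779 VA  (d) PF = 0.5839 (lagging)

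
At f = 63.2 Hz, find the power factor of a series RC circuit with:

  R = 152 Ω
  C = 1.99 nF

Step 1 — Angular frequency: ω = 2π·f = 2π·63.2 = 397.1 rad/s.
Step 2 — Component impedances:
  R: Z = R = 152 Ω
  C: Z = 1/(jωC) = -j/(ω·C) = 0 - j1.265e+06 Ω
Step 3 — Series combination: Z_total = R + C = 152 - j1.265e+06 Ω = 1.265e+06∠-90.0° Ω.
Step 4 — Power factor: PF = cos(φ) = Re(Z)/|Z| = 152/1.2655e+06 = 0.0001201.
Step 5 — Type: Im(Z) = -1.265e+06 ⇒ leading (phase φ = -90.0°).

PF = 0.0001201 (leading, φ = -90.0°)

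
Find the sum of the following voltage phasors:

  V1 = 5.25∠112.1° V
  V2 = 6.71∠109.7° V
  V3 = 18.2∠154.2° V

Step 1 — Convert each phasor to rectangular form:
  V1 = 5.25·(cos(112.1°) + j·sin(112.1°)) = -1.975 + j4.864 V
  V2 = 6.71·(cos(109.7°) + j·sin(109.7°)) = -2.262 + j6.317 V
  V3 = 18.2·(cos(154.2°) + j·sin(154.2°)) = -16.39 + j7.921 V
Step 2 — Sum components: V_total = -20.62 + j19.1 V.
Step 3 — Convert to polar: |V_total| = 28.11 V, ∠V_total = 137.2°.

V_total = 28.11∠137.2° V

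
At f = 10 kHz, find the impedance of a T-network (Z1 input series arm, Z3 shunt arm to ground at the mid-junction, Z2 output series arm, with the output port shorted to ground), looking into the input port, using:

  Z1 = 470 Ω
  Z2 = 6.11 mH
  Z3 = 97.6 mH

Step 1 — Angular frequency: ω = 2π·f = 2π·1e+04 = 6.283e+04 rad/s.
Step 2 — Component impedances:
  Z1: Z = R = 470 Ω
  Z2: Z = jωL = j·6.283e+04·0.00611 = 0 + j383.9 Ω
  Z3: Z = jωL = j·6.283e+04·0.0976 = 0 + j6132 Ω
Step 3 — With the output port shorted to ground, the output series arm Z2 runs from the junction to ground; the shunt arm Z3 also runs from the junction to ground. They appear in parallel: Z3 || Z2 = 0 + j361.3 Ω.
Step 4 — Series with input arm Z1: Z_in = Z1 + (Z3 || Z2) = 470 + j361.3 Ω = 592.8∠37.5° Ω.

Z = 470 + j361.3 Ω = 592.8∠37.5° Ω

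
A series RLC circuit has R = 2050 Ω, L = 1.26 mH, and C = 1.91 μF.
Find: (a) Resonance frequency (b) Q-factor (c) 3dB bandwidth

Step 1 — Resonance: ω₀ = 1/√(LC) = 1/√(0.00126·1.91e-06) = 2.038e+04 rad/s.
Step 2 — f₀ = ω₀/(2π) = 3244 Hz.
Step 3 — Series Q: Q = ω₀L/R = 2.038e+04·0.00126/2050 = 0.01253.
Step 4 — Bandwidth: Δω = ω₀/Q = 1.627e+06 rad/s; BW = Δω/(2π) = 2.589e+05 Hz.

(a) f₀ = 3244 Hz  (b) Q = 0.01253  (c) BW = 2.589e+05 Hz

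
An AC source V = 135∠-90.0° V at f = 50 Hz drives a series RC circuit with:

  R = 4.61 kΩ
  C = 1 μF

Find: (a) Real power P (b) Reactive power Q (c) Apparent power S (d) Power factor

Step 1 — Angular frequency: ω = 2π·f = 2π·50 = 314.2 rad/s.
Step 2 — Component impedances:
  R: Z = R = 4610 Ω
  C: Z = 1/(jωC) = -j/(ω·C) = 0 - j3183 Ω
Step 3 — Series combination: Z_total = R + C = 4610 - j3183 Ω = 5602∠-34.6° Ω.
Step 4 — Source phasor: V = 135∠-90.0° V = 0 - j135 V.
Step 5 — Current: I = V / Z = 0.01369 - j0.01983 A = 0.0241∠-55.4° A.
Step 6 — Complex power: S = V·I* = 2.677 - j1.848 VA.
Step 7 — Real power: P = Re(S) = 2.677 W.
Step 8 — Reactive power: Q = Im(S) = -1.848 VAR.
Step 9 — Apparent power: |S| = 3.253 VA.
Step 10 — Power factor: PF = P/|S| = 0.8229 (leading).

(a) P = 2.677 W  (b) Q = -1.848 VAR  (c) S = 3.253 VA  (d) PF = 0.8229 (leading)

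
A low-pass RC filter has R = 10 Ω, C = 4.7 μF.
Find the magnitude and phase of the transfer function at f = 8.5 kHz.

Step 1 — Angular frequency: ω = 2π·8500 = 5.341e+04 rad/s.
Step 2 — Transfer function: H(jω) = 1/(1 + jωRC).
Step 3 — Denominator: 1 + jωRC = 1 + j·5.341e+04·10·4.7e-06 = 1 + j2.51.
Step 4 — H = 0.137 - j0.3438.
Step 5 — Magnitude: |H| = 0.3701 (-8.6 dB); phase: φ = -68.3°.

|H| = 0.3701 (-8.6 dB), φ = -68.3°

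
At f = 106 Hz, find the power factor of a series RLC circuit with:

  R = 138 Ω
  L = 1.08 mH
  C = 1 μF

Step 1 — Angular frequency: ω = 2π·f = 2π·106 = 666 rad/s.
Step 2 — Component impedances:
  R: Z = R = 138 Ω
  L: Z = jωL = j·666·0.00108 = 0 + j0.7193 Ω
  C: Z = 1/(jωC) = -j/(ω·C) = 0 - j1501 Ω
Step 3 — Series combination: Z_total = R + L + C = 138 - j1501 Ω = 1507∠-84.7° Ω.
Step 4 — Power factor: PF = cos(φ) = Re(Z)/|Z| = 138/1507 = 0.09157.
Step 5 — Type: Im(Z) = -1501 ⇒ leading (phase φ = -84.7°).

PF = 0.09157 (leading, φ = -84.7°)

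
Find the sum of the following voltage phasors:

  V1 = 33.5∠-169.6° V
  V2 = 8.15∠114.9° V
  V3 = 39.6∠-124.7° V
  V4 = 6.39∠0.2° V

Step 1 — Convert each phasor to rectangular form:
  V1 = 33.5·(cos(-169.6°) + j·sin(-169.6°)) = -32.95 - j6.047 V
  V2 = 8.15·(cos(114.9°) + j·sin(114.9°)) = -3.431 + j7.392 V
  V3 = 39.6·(cos(-124.7°) + j·sin(-124.7°)) = -22.54 - j32.56 V
  V4 = 6.39·(cos(0.2°) + j·sin(0.2°)) = 6.39 + j0.02231 V
Step 2 — Sum components: V_total = -52.53 - j31.19 V.
Step 3 — Convert to polar: |V_total| = 61.1 V, ∠V_total = -149.3°.

V_total = 61.1∠-149.3° V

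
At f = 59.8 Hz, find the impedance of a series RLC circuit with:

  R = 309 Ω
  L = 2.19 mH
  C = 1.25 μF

Step 1 — Angular frequency: ω = 2π·f = 2π·59.8 = 375.7 rad/s.
Step 2 — Component impedances:
  R: Z = R = 309 Ω
  L: Z = jωL = j·375.7·0.00219 = 0 + j0.8229 Ω
  C: Z = 1/(jωC) = -j/(ω·C) = 0 - j2129 Ω
Step 3 — Series combination: Z_total = R + L + C = 309 - j2128 Ω = 2151∠-81.7° Ω.

Z = 309 - j2128 Ω = 2151∠-81.7° Ω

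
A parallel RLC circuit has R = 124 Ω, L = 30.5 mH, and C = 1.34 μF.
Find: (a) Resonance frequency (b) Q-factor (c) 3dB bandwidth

Step 1 — Resonance: ω₀ = 1/√(LC) = 1/√(0.0305·1.34e-06) = 4946 rad/s.
Step 2 — f₀ = ω₀/(2π) = 787.3 Hz.
Step 3 — Parallel Q: Q = R/(ω₀L) = 124/(4946·0.0305) = 0.8219.
Step 4 — Bandwidth: Δω = ω₀/Q = 6018 rad/s; BW = Δω/(2π) = 957.8 Hz.

(a) f₀ = 787.3 Hz  (b) Q = 0.8219  (c) BW = 957.8 Hz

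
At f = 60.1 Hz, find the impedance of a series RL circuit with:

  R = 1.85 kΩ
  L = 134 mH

Step 1 — Angular frequency: ω = 2π·f = 2π·60.1 = 377.6 rad/s.
Step 2 — Component impedances:
  R: Z = R = 1850 Ω
  L: Z = jωL = j·377.6·0.134 = 0 + j50.6 Ω
Step 3 — Series combination: Z_total = R + L = 1850 + j50.6 Ω = 1851∠1.6° Ω.

Z = 1850 + j50.6 Ω = 1851∠1.6° Ω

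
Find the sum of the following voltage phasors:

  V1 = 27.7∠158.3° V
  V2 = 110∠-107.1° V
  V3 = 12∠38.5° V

Step 1 — Convert each phasor to rectangular form:
  V1 = 27.7·(cos(158.3°) + j·sin(158.3°)) = -25.74 + j10.24 V
  V2 = 110·(cos(-107.1°) + j·sin(-107.1°)) = -32.34 - j105.1 V
  V3 = 12·(cos(38.5°) + j·sin(38.5°)) = 9.391 + j7.47 V
Step 2 — Sum components: V_total = -48.69 - j87.43 V.
Step 3 — Convert to polar: |V_total| = 100.1 V, ∠V_total = -119.1°.

V_total = 100.1∠-119.1° V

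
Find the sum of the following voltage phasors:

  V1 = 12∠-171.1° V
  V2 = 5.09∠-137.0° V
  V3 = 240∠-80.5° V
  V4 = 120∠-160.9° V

Step 1 — Convert each phasor to rectangular form:
  V1 = 12·(cos(-171.1°) + j·sin(-171.1°)) = -11.86 - j1.857 V
  V2 = 5.09·(cos(-137.0°) + j·sin(-137.0°)) = -3.723 - j3.471 V
  V3 = 240·(cos(-80.5°) + j·sin(-80.5°)) = 39.61 - j236.7 V
  V4 = 120·(cos(-160.9°) + j·sin(-160.9°)) = -113.4 - j39.27 V
Step 2 — Sum components: V_total = -89.36 - j281.3 V.
Step 3 — Convert to polar: |V_total| = 295.2 V, ∠V_total = -107.6°.

V_total = 295.2∠-107.6° V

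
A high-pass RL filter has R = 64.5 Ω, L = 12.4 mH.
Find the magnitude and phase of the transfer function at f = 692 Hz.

Step 1 — Angular frequency: ω = 2π·692 = 4348 rad/s.
Step 2 — Transfer function: H(jω) = jωL/(R + jωL).
Step 3 — Numerator jωL = j·53.91; denominator R + jωL = 64.5 + j53.91.
Step 4 — H = 0.4113 + j0.4921.
Step 5 — Magnitude: |H| = 0.6413 (-3.9 dB); phase: φ = 50.1°.

|H| = 0.6413 (-3.9 dB), φ = 50.1°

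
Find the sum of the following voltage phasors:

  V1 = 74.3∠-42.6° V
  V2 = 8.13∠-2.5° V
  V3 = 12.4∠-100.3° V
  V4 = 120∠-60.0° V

Step 1 — Convert each phasor to rectangular form:
  V1 = 74.3·(cos(-42.6°) + j·sin(-42.6°)) = 54.69 - j50.29 V
  V2 = 8.13·(cos(-2.5°) + j·sin(-2.5°)) = 8.122 - j0.3546 V
  V3 = 12.4·(cos(-100.3°) + j·sin(-100.3°)) = -2.217 - j12.2 V
  V4 = 120·(cos(-60.0°) + j·sin(-60.0°)) = 60 - j103.9 V
Step 2 — Sum components: V_total = 120.6 - j166.8 V.
Step 3 — Convert to polar: |V_total| = 205.8 V, ∠V_total = -54.1°.

V_total = 205.8∠-54.1° V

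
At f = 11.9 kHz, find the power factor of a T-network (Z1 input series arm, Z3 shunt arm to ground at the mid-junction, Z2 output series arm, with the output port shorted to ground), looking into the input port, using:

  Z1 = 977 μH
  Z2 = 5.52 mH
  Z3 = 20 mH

Step 1 — Angular frequency: ω = 2π·f = 2π·1.19e+04 = 7.477e+04 rad/s.
Step 2 — Component impedances:
  Z1: Z = jωL = j·7.477e+04·0.000977 = 0 + j73.05 Ω
  Z2: Z = jωL = j·7.477e+04·0.00552 = 0 + j412.7 Ω
  Z3: Z = jωL = j·7.477e+04·0.02 = 0 + j1495 Ω
Step 3 — With the output port shorted to ground, the output series arm Z2 runs from the junction to ground; the shunt arm Z3 also runs from the junction to ground. They appear in parallel: Z3 || Z2 = 0 + j323.5 Ω.
Step 4 — Series with input arm Z1: Z_in = Z1 + (Z3 || Z2) = 0 + j396.5 Ω = 396.5∠90.0° Ω.
Step 5 — Power factor: PF = cos(φ) = Re(Z)/|Z| = 0/396.5 = 0.
Step 6 — Type: Im(Z) = 396.5 ⇒ lagging (phase φ = 90.0°).

PF = 0 (lagging, φ = 90.0°)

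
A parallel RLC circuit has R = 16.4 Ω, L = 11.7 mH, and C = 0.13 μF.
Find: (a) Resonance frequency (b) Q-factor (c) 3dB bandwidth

Step 1 — Resonance: ω₀ = 1/√(LC) = 1/√(0.0117·1.3e-07) = 2.564e+04 rad/s.
Step 2 — f₀ = ω₀/(2π) = 4081 Hz.
Step 3 — Parallel Q: Q = R/(ω₀L) = 16.4/(2.564e+04·0.0117) = 0.05467.
Step 4 — Bandwidth: Δω = ω₀/Q = 4.69e+05 rad/s; BW = Δω/(2π) = 7.465e+04 Hz.

(a) f₀ = 4081 Hz  (b) Q = 0.05467  (c) BW = 7.465e+04 Hz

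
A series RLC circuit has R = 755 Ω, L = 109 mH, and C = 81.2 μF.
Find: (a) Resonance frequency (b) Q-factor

Step 1 — Resonance condition Im(Z)=0 gives ω₀ = 1/√(LC).
Step 2 — ω₀ = 1/√(0.109·8.12e-05) = 336.1 rad/s.
Step 3 — f₀ = ω₀/(2π) = 53.5 Hz.
Step 4 — Series Q: Q = ω₀L/R = 336.1·0.109/755 = 0.04853.

(a) f₀ = 53.5 Hz  (b) Q = 0.04853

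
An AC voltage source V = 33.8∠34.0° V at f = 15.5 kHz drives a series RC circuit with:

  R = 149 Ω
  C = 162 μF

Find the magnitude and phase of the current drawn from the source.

Step 1 — Angular frequency: ω = 2π·f = 2π·1.55e+04 = 9.739e+04 rad/s.
Step 2 — Component impedances:
  R: Z = R = 149 Ω
  C: Z = 1/(jωC) = -j/(ω·C) = 0 - j0.06338 Ω
Step 3 — Series combination: Z_total = R + C = 149 - j0.06338 Ω = 149∠-0.0° Ω.
Step 4 — Source phasor: V = 33.8∠34.0° V = 28.02 + j18.9 V.
Step 5 — Ohm's law: I = V / Z_total = (28.02 + j18.9) / (149 - j0.06338) = 0.188 + j0.1269 A.
Step 6 — Convert to polar: |I| = 0.2268 A, ∠I = 34.0°.

I = 0.2268∠34.0° A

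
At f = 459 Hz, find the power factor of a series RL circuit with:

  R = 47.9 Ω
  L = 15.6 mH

Step 1 — Angular frequency: ω = 2π·f = 2π·459 = 2884 rad/s.
Step 2 — Component impedances:
  R: Z = R = 47.9 Ω
  L: Z = jωL = j·2884·0.0156 = 0 + j44.99 Ω
Step 3 — Series combination: Z_total = R + L = 47.9 + j44.99 Ω = 65.72∠43.2° Ω.
Step 4 — Power factor: PF = cos(φ) = Re(Z)/|Z| = 47.9/65.715 = 0.7289.
Step 5 — Type: Im(Z) = 44.99 ⇒ lagging (phase φ = 43.2°).

PF = 0.7289 (lagging, φ = 43.2°)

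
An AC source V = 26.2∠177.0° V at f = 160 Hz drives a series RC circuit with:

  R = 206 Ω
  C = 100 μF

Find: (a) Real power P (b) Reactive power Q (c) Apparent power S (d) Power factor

Step 1 — Angular frequency: ω = 2π·f = 2π·160 = 1005 rad/s.
Step 2 — Component impedances:
  R: Z = R = 206 Ω
  C: Z = 1/(jωC) = -j/(ω·C) = 0 - j9.947 Ω
Step 3 — Series combination: Z_total = R + C = 206 - j9.947 Ω = 206.2∠-2.8° Ω.
Step 4 — Source phasor: V = 26.2∠177.0° V = -26.16 + j1.371 V.
Step 5 — Current: I = V / Z = -0.127 + j0.0005221 A = 0.127∠179.8° A.
Step 6 — Complex power: S = V·I* = 3.324 - j0.1605 VA.
Step 7 — Real power: P = Re(S) = 3.324 W.
Step 8 — Reactive power: Q = Im(S) = -0.1605 VAR.
Step 9 — Apparent power: |S| = 3.328 VA.
Step 10 — Power factor: PF = P/|S| = 0.9988 (leading).

(a) P = 3.324 W  (b) Q = -0.1605 VAR  (c) S = 3.328 VA  (d) PF = 0.9988 (leading)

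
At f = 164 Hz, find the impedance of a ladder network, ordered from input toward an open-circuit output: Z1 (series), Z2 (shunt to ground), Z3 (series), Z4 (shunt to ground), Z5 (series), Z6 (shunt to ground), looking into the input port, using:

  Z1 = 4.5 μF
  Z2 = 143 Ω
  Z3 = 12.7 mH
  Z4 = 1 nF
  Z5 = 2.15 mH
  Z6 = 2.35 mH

Step 1 — Angular frequency: ω = 2π·f = 2π·164 = 1030 rad/s.
Step 2 — Component impedances:
  Z1: Z = 1/(jωC) = -j/(ω·C) = 0 - j215.7 Ω
  Z2: Z = R = 143 Ω
  Z3: Z = jωL = j·1030·0.0127 = 0 + j13.09 Ω
  Z4: Z = 1/(jωC) = -j/(ω·C) = 0 - j9.705e+05 Ω
  Z5: Z = jωL = j·1030·0.00215 = 0 + j2.215 Ω
  Z6: Z = jωL = j·1030·0.00235 = 0 + j2.422 Ω
Step 3 — Ladder network (open output): work backward from the far end, alternating series and parallel combinations. Z_in = 2.163 - j198.2 Ω = 198.2∠-89.4° Ω.

Z = 2.163 - j198.2 Ω = 198.2∠-89.4° Ω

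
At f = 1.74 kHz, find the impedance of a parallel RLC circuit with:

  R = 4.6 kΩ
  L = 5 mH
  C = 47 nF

Step 1 — Angular frequency: ω = 2π·f = 2π·1740 = 1.093e+04 rad/s.
Step 2 — Component impedances:
  R: Z = R = 4600 Ω
  L: Z = jωL = j·1.093e+04·0.005 = 0 + j54.66 Ω
  C: Z = 1/(jωC) = -j/(ω·C) = 0 - j1946 Ω
Step 3 — Parallel combination: 1/Z_total = 1/R + 1/L + 1/C; Z_total = 0.6876 + j56.24 Ω = 56.24∠89.3° Ω.

Z = 0.6876 + j56.24 Ω = 56.24∠89.3° Ω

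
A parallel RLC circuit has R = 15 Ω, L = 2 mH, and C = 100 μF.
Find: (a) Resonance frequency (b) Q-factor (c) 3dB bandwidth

Step 1 — Resonance: ω₀ = 1/√(LC) = 1/√(0.002·0.0001) = 2236 rad/s.
Step 2 — f₀ = ω₀/(2π) = 355.9 Hz.
Step 3 — Parallel Q: Q = R/(ω₀L) = 15/(2236·0.002) = 3.354.
Step 4 — Bandwidth: Δω = ω₀/Q = 666.7 rad/s; BW = Δω/(2π) = 106.1 Hz.

(a) f₀ = 355.9 Hz  (b) Q = 3.354  (c) BW = 106.1 Hz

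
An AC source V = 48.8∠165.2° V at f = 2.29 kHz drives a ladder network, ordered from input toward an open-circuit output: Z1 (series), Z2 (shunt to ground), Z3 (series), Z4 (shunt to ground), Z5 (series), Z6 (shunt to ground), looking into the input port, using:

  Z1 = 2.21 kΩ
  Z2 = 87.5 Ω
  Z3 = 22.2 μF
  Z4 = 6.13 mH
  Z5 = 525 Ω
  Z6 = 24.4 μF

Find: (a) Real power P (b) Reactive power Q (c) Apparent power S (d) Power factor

Step 1 — Angular frequency: ω = 2π·f = 2π·2290 = 1.439e+04 rad/s.
Step 2 — Component impedances:
  Z1: Z = R = 2210 Ω
  Z2: Z = R = 87.5 Ω
  Z3: Z = 1/(jωC) = -j/(ω·C) = 0 - j3.131 Ω
  Z4: Z = jωL = j·1.439e+04·0.00613 = 0 + j88.2 Ω
  Z5: Z = R = 525 Ω
  Z6: Z = 1/(jωC) = -j/(ω·C) = 0 - j2.848 Ω
Step 3 — Ladder network (open output): work backward from the far end, alternating series and parallel combinations. Z_in = 2252 + j36.75 Ω = 2253∠0.9° Ω.
Step 4 — Source phasor: V = 48.8∠165.2° V = -47.18 + j12.47 V.
Step 5 — Current: I = V / Z = -0.02085 + j0.005875 A = 0.02166∠164.3° A.
Step 6 — Complex power: S = V·I* = 1.057 + j0.01725 VA.
Step 7 — Real power: P = Re(S) = 1.057 W.
Step 8 — Reactive power: Q = Im(S) = 0.01725 VAR.
Step 9 — Apparent power: |S| = 1.057 VA.
Step 10 — Power factor: PF = P/|S| = 0.9999 (lagging).

(a) P = 1.057 W  (b) Q = 0.01725 VAR  (c) S = 1.057 VA  (d) PF = 0.9999 (lagging)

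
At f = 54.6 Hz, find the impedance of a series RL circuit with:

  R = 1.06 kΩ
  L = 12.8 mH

Step 1 — Angular frequency: ω = 2π·f = 2π·54.6 = 343.1 rad/s.
Step 2 — Component impedances:
  R: Z = R = 1060 Ω
  L: Z = jωL = j·343.1·0.0128 = 0 + j4.391 Ω
Step 3 — Series combination: Z_total = R + L = 1060 + j4.391 Ω = 1060∠0.2° Ω.

Z = 1060 + j4.391 Ω = 1060∠0.2° Ω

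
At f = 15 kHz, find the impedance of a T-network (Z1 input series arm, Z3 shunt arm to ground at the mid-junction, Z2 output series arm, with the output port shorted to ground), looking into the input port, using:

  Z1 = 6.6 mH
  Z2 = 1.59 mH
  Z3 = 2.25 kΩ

Step 1 — Angular frequency: ω = 2π·f = 2π·1.5e+04 = 9.425e+04 rad/s.
Step 2 — Component impedances:
  Z1: Z = jωL = j·9.425e+04·0.0066 = 0 + j622 Ω
  Z2: Z = jωL = j·9.425e+04·0.00159 = 0 + j149.9 Ω
  Z3: Z = R = 2250 Ω
Step 3 — With the output port shorted to ground, the output series arm Z2 runs from the junction to ground; the shunt arm Z3 also runs from the junction to ground. They appear in parallel: Z3 || Z2 = 9.936 + j149.2 Ω.
Step 4 — Series with input arm Z1: Z_in = Z1 + (Z3 || Z2) = 9.936 + j771.2 Ω = 771.3∠89.3° Ω.

Z = 9.936 + j771.2 Ω = 771.3∠89.3° Ω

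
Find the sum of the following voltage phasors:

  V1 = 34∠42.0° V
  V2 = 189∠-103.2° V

Step 1 — Convert each phasor to rectangular form:
  V1 = 34·(cos(42.0°) + j·sin(42.0°)) = 25.27 + j22.75 V
  V2 = 189·(cos(-103.2°) + j·sin(-103.2°)) = -43.16 - j184 V
Step 2 — Sum components: V_total = -17.89 - j161.3 V.
Step 3 — Convert to polar: |V_total| = 162.2 V, ∠V_total = -96.3°.

V_total = 162.2∠-96.3° V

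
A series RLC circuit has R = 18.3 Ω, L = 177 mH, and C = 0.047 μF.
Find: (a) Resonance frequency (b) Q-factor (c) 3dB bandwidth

Step 1 — Resonance: ω₀ = 1/√(LC) = 1/√(0.177·4.7e-08) = 1.096e+04 rad/s.
Step 2 — f₀ = ω₀/(2π) = 1745 Hz.
Step 3 — Series Q: Q = ω₀L/R = 1.096e+04·0.177/18.3 = 106.
Step 4 — Bandwidth: Δω = ω₀/Q = 103.4 rad/s; BW = Δω/(2π) = 16.46 Hz.

(a) f₀ = 1745 Hz  (b) Q = 106  (c) BW = 16.46 Hz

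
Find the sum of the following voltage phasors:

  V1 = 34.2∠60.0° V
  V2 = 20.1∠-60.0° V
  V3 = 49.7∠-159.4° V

Step 1 — Convert each phasor to rectangular form:
  V1 = 34.2·(cos(60.0°) + j·sin(60.0°)) = 17.1 + j29.62 V
  V2 = 20.1·(cos(-60.0°) + j·sin(-60.0°)) = 10.05 - j17.41 V
  V3 = 49.7·(cos(-159.4°) + j·sin(-159.4°)) = -46.52 - j17.49 V
Step 2 — Sum components: V_total = -19.37 - j5.276 V.
Step 3 — Convert to polar: |V_total| = 20.08 V, ∠V_total = -164.8°.

V_total = 20.08∠-164.8° V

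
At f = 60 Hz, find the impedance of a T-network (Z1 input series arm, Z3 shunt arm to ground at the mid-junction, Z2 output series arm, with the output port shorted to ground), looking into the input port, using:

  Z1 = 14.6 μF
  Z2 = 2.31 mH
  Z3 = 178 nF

Step 1 — Angular frequency: ω = 2π·f = 2π·60 = 377 rad/s.
Step 2 — Component impedances:
  Z1: Z = 1/(jωC) = -j/(ω·C) = 0 - j181.7 Ω
  Z2: Z = jωL = j·377·0.00231 = 0 + j0.8708 Ω
  Z3: Z = 1/(jωC) = -j/(ω·C) = 0 - j1.49e+04 Ω
Step 3 — With the output port shorted to ground, the output series arm Z2 runs from the junction to ground; the shunt arm Z3 also runs from the junction to ground. They appear in parallel: Z3 || Z2 = 0 + j0.8709 Ω.
Step 4 — Series with input arm Z1: Z_in = Z1 + (Z3 || Z2) = 0 - j180.8 Ω = 180.8∠-90.0° Ω.

Z = 0 - j180.8 Ω = 180.8∠-90.0° Ω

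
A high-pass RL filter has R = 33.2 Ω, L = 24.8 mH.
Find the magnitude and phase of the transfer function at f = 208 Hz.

Step 1 — Angular frequency: ω = 2π·208 = 1307 rad/s.
Step 2 — Transfer function: H(jω) = jωL/(R + jωL).
Step 3 — Numerator jωL = j·32.41; denominator R + jωL = 33.2 + j32.41.
Step 4 — H = 0.488 + j0.4999.
Step 5 — Magnitude: |H| = 0.6986 (-3.1 dB); phase: φ = 45.7°.

|H| = 0.6986 (-3.1 dB), φ = 45.7°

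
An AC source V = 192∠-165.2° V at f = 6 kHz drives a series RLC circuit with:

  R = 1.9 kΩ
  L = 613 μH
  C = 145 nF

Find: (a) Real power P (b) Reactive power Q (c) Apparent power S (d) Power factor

Step 1 — Angular frequency: ω = 2π·f = 2π·6000 = 3.77e+04 rad/s.
Step 2 — Component impedances:
  R: Z = R = 1900 Ω
  L: Z = jωL = j·3.77e+04·0.000613 = 0 + j23.11 Ω
  C: Z = 1/(jωC) = -j/(ω·C) = 0 - j182.9 Ω
Step 3 — Series combination: Z_total = R + L + C = 1900 - j159.8 Ω = 1907∠-4.8° Ω.
Step 4 — Source phasor: V = 192∠-165.2° V = -185.6 - j49.05 V.
Step 5 — Current: I = V / Z = -0.09486 - j0.03379 A = 0.1007∠-160.4° A.
Step 6 — Complex power: S = V·I* = 19.27 - j1.621 VA.
Step 7 — Real power: P = Re(S) = 19.27 W.
Step 8 — Reactive power: Q = Im(S) = -1.621 VAR.
Step 9 — Apparent power: |S| = 19.33 VA.
Step 10 — Power factor: PF = P/|S| = 0.9965 (leading).

(a) P = 19.27 W  (b) Q = -1.621 VAR  (c) S = 19.33 VA  (d) PF = 0.9965 (leading)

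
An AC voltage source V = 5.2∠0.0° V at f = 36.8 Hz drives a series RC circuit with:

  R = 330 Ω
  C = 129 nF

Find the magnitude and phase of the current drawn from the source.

Step 1 — Angular frequency: ω = 2π·f = 2π·36.8 = 231.2 rad/s.
Step 2 — Component impedances:
  R: Z = R = 330 Ω
  C: Z = 1/(jωC) = -j/(ω·C) = 0 - j3.353e+04 Ω
Step 3 — Series combination: Z_total = R + C = 330 - j3.353e+04 Ω = 3.353e+04∠-89.4° Ω.
Step 4 — Source phasor: V = 5.2∠0.0° V = 5.2 V.
Step 5 — Ohm's law: I = V / Z_total = (5.2) / (330 - j3.353e+04) = 1.527e-06 + j0.0001551 A.
Step 6 — Convert to polar: |I| = 0.0001551 A, ∠I = 89.4°.

I = 0.0001551∠89.4° A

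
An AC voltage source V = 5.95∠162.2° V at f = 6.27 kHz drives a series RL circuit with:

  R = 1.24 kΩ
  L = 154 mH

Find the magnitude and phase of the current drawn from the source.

Step 1 — Angular frequency: ω = 2π·f = 2π·6270 = 3.94e+04 rad/s.
Step 2 — Component impedances:
  R: Z = R = 1240 Ω
  L: Z = jωL = j·3.94e+04·0.154 = 0 + j6067 Ω
Step 3 — Series combination: Z_total = R + L = 1240 + j6067 Ω = 6192∠78.4° Ω.
Step 4 — Source phasor: V = 5.95∠162.2° V = -5.665 + j1.819 V.
Step 5 — Ohm's law: I = V / Z_total = (-5.665 + j1.819) / (1240 + j6067) = 0.0001046 + j0.0009552 A.
Step 6 — Convert to polar: |I| = 0.0009609 A, ∠I = 83.8°.

I = 0.0009609∠83.8° A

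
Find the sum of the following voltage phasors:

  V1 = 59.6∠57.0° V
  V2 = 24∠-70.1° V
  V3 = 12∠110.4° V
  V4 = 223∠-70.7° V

Step 1 — Convert each phasor to rectangular form:
  V1 = 59.6·(cos(57.0°) + j·sin(57.0°)) = 32.46 + j49.98 V
  V2 = 24·(cos(-70.1°) + j·sin(-70.1°)) = 8.169 - j22.57 V
  V3 = 12·(cos(110.4°) + j·sin(110.4°)) = -4.183 + j11.25 V
  V4 = 223·(cos(-70.7°) + j·sin(-70.7°)) = 73.7 - j210.5 V
Step 2 — Sum components: V_total = 110.2 - j171.8 V.
Step 3 — Convert to polar: |V_total| = 204.1 V, ∠V_total = -57.3°.

V_total = 204.1∠-57.3° V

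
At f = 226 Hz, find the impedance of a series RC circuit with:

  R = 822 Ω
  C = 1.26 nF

Step 1 — Angular frequency: ω = 2π·f = 2π·226 = 1420 rad/s.
Step 2 — Component impedances:
  R: Z = R = 822 Ω
  C: Z = 1/(jωC) = -j/(ω·C) = 0 - j5.589e+05 Ω
Step 3 — Series combination: Z_total = R + C = 822 - j5.589e+05 Ω = 5.589e+05∠-89.9° Ω.

Z = 822 - j5.589e+05 Ω = 5.589e+05∠-89.9° Ω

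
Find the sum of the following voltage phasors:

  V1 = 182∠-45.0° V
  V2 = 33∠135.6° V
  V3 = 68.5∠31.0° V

Step 1 — Convert each phasor to rectangular form:
  V1 = 182·(cos(-45.0°) + j·sin(-45.0°)) = 128.7 - j128.7 V
  V2 = 33·(cos(135.6°) + j·sin(135.6°)) = -23.58 + j23.09 V
  V3 = 68.5·(cos(31.0°) + j·sin(31.0°)) = 58.72 + j35.28 V
Step 2 — Sum components: V_total = 163.8 - j70.32 V.
Step 3 — Convert to polar: |V_total| = 178.3 V, ∠V_total = -23.2°.

V_total = 178.3∠-23.2° V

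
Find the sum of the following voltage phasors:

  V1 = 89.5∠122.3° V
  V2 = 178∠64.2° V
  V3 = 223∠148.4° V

Step 1 — Convert each phasor to rectangular form:
  V1 = 89.5·(cos(122.3°) + j·sin(122.3°)) = -47.82 + j75.65 V
  V2 = 178·(cos(64.2°) + j·sin(64.2°)) = 77.47 + j160.3 V
  V3 = 223·(cos(148.4°) + j·sin(148.4°)) = -189.9 + j116.8 V
Step 2 — Sum components: V_total = -160.3 + j352.8 V.
Step 3 — Convert to polar: |V_total| = 387.5 V, ∠V_total = 114.4°.

V_total = 387.5∠114.4° V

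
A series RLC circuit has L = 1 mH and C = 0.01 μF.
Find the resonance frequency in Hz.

Step 1 — Resonance condition Im(Z)=0 gives ω₀ = 1/√(LC).
Step 2 — ω₀ = 1/√(0.001·1e-08) = 3.162e+05 rad/s.
Step 3 — f₀ = ω₀/(2π) = 5.033e+04 Hz.

f₀ = 5.033e+04 Hz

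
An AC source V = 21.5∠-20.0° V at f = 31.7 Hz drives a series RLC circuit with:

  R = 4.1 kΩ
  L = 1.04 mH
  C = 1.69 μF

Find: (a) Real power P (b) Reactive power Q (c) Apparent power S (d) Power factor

Step 1 — Angular frequency: ω = 2π·f = 2π·31.7 = 199.2 rad/s.
Step 2 — Component impedances:
  R: Z = R = 4100 Ω
  L: Z = jωL = j·199.2·0.00104 = 0 + j0.2071 Ω
  C: Z = 1/(jωC) = -j/(ω·C) = 0 - j2971 Ω
Step 3 — Series combination: Z_total = R + L + C = 4100 - j2971 Ω = 5063∠-35.9° Ω.
Step 4 — Source phasor: V = 21.5∠-20.0° V = 20.2 - j7.353 V.
Step 5 — Current: I = V / Z = 0.004083 + j0.001165 A = 0.004246∠15.9° A.
Step 6 — Complex power: S = V·I* = 0.07393 - j0.05357 VA.
Step 7 — Real power: P = Re(S) = 0.07393 W.
Step 8 — Reactive power: Q = Im(S) = -0.05357 VAR.
Step 9 — Apparent power: |S| = 0.0913 VA.
Step 10 — Power factor: PF = P/|S| = 0.8098 (leading).

(a) P = 0.07393 W  (b) Q = -0.05357 VAR  (c) S = 0.0913 VA  (d) PF = 0.8098 (leading)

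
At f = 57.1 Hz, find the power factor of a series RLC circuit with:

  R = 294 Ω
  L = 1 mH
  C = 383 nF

Step 1 — Angular frequency: ω = 2π·f = 2π·57.1 = 358.8 rad/s.
Step 2 — Component impedances:
  R: Z = R = 294 Ω
  L: Z = jωL = j·358.8·0.001 = 0 + j0.3588 Ω
  C: Z = 1/(jωC) = -j/(ω·C) = 0 - j7278 Ω
Step 3 — Series combination: Z_total = R + L + C = 294 - j7277 Ω = 7283∠-87.7° Ω.
Step 4 — Power factor: PF = cos(φ) = Re(Z)/|Z| = 294/7283 = 0.04037.
Step 5 — Type: Im(Z) = -7277 ⇒ leading (phase φ = -87.7°).

PF = 0.04037 (leading, φ = -87.7°)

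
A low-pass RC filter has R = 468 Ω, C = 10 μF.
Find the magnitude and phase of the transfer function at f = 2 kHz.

Step 1 — Angular frequency: ω = 2π·2000 = 1.257e+04 rad/s.
Step 2 — Transfer function: H(jω) = 1/(1 + jωRC).
Step 3 — Denominator: 1 + jωRC = 1 + j·1.257e+04·468·1e-05 = 1 + j58.81.
Step 4 — H = 0.000289 - j0.017.
Step 5 — Magnitude: |H| = 0.017 (-35.4 dB); phase: φ = -89.0°.

|H| = 0.017 (-35.4 dB), φ = -89.0°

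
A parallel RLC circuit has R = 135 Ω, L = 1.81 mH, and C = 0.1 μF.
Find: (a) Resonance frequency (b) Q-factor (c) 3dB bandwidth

Step 1 — Resonance: ω₀ = 1/√(LC) = 1/√(0.00181·1e-07) = 7.433e+04 rad/s.
Step 2 — f₀ = ω₀/(2π) = 1.183e+04 Hz.
Step 3 — Parallel Q: Q = R/(ω₀L) = 135/(7.433e+04·0.00181) = 1.003.
Step 4 — Bandwidth: Δω = ω₀/Q = 7.407e+04 rad/s; BW = Δω/(2π) = 1.179e+04 Hz.

(a) f₀ = 1.183e+04 Hz  (b) Q = 1.003  (c) BW = 1.179e+04 Hz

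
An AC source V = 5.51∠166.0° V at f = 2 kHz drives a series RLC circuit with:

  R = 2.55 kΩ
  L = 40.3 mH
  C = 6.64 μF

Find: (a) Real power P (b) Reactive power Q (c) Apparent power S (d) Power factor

Step 1 — Angular frequency: ω = 2π·f = 2π·2000 = 1.257e+04 rad/s.
Step 2 — Component impedances:
  R: Z = R = 2550 Ω
  L: Z = jωL = j·1.257e+04·0.0403 = 0 + j506.4 Ω
  C: Z = 1/(jωC) = -j/(ω·C) = 0 - j11.98 Ω
Step 3 — Series combination: Z_total = R + L + C = 2550 + j494.4 Ω = 2597∠11.0° Ω.
Step 4 — Source phasor: V = 5.51∠166.0° V = -5.346 + j1.333 V.
Step 5 — Current: I = V / Z = -0.001923 + j0.0008956 A = 0.002121∠155.0° A.
Step 6 — Complex power: S = V·I* = 0.01147 + j0.002225 VA.
Step 7 — Real power: P = Re(S) = 0.01147 W.
Step 8 — Reactive power: Q = Im(S) = 0.002225 VAR.
Step 9 — Apparent power: |S| = 0.01169 VA.
Step 10 — Power factor: PF = P/|S| = 0.9817 (lagging).

(a) P = 0.01147 W  (b) Q = 0.002225 VAR  (c) S = 0.01169 VA  (d) PF = 0.9817 (lagging)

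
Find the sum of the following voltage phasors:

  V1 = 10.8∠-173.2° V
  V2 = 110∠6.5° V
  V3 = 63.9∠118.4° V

Step 1 — Convert each phasor to rectangular form:
  V1 = 10.8·(cos(-173.2°) + j·sin(-173.2°)) = -10.72 - j1.279 V
  V2 = 110·(cos(6.5°) + j·sin(6.5°)) = 109.3 + j12.45 V
  V3 = 63.9·(cos(118.4°) + j·sin(118.4°)) = -30.39 + j56.21 V
Step 2 — Sum components: V_total = 68.18 + j67.38 V.
Step 3 — Convert to polar: |V_total| = 95.86 V, ∠V_total = 44.7°.

V_total = 95.86∠44.7° V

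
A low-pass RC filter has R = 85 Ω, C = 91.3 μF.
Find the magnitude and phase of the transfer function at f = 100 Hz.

Step 1 — Angular frequency: ω = 2π·100 = 628.3 rad/s.
Step 2 — Transfer function: H(jω) = 1/(1 + jωRC).
Step 3 — Denominator: 1 + jωRC = 1 + j·628.3·85·9.13e-05 = 1 + j4.876.
Step 4 — H = 0.04036 - j0.1968.
Step 5 — Magnitude: |H| = 0.2009 (-13.9 dB); phase: φ = -78.4°.

|H| = 0.2009 (-13.9 dB), φ = -78.4°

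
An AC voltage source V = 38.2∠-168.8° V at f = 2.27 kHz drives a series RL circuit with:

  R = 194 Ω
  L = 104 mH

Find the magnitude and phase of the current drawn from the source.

Step 1 — Angular frequency: ω = 2π·f = 2π·2270 = 1.426e+04 rad/s.
Step 2 — Component impedances:
  R: Z = R = 194 Ω
  L: Z = jωL = j·1.426e+04·0.104 = 0 + j1483 Ω
Step 3 — Series combination: Z_total = R + L = 194 + j1483 Ω = 1496∠82.5° Ω.
Step 4 — Source phasor: V = 38.2∠-168.8° V = -37.47 - j7.42 V.
Step 5 — Ohm's law: I = V / Z_total = (-37.47 - j7.42) / (194 + j1483) = -0.008166 + j0.02419 A.
Step 6 — Convert to polar: |I| = 0.02554 A, ∠I = 108.7°.

I = 0.02554∠108.7° A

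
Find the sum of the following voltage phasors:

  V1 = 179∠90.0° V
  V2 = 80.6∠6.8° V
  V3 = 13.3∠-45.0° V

Step 1 — Convert each phasor to rectangular form:
  V1 = 179·(cos(90.0°) + j·sin(90.0°)) = 0 + j179 V
  V2 = 80.6·(cos(6.8°) + j·sin(6.8°)) = 80.03 + j9.543 V
  V3 = 13.3·(cos(-45.0°) + j·sin(-45.0°)) = 9.405 - j9.405 V
Step 2 — Sum components: V_total = 89.44 + j179.1 V.
Step 3 — Convert to polar: |V_total| = 200.2 V, ∠V_total = 63.5°.

V_total = 200.2∠63.5° V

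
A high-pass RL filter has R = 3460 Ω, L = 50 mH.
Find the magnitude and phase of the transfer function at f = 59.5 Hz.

Step 1 — Angular frequency: ω = 2π·59.5 = 373.8 rad/s.
Step 2 — Transfer function: H(jω) = jωL/(R + jωL).
Step 3 — Numerator jωL = j·18.69; denominator R + jωL = 3460 + j18.69.
Step 4 — H = 2.919e-05 + j0.005402.
Step 5 — Magnitude: |H| = 0.005402 (-45.3 dB); phase: φ = 89.7°.

|H| = 0.005402 (-45.3 dB), φ = 89.7°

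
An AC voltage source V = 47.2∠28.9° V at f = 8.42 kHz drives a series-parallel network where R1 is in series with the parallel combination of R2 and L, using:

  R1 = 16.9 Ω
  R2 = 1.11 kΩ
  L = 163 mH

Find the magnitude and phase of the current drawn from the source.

Step 1 — Angular frequency: ω = 2π·f = 2π·8420 = 5.29e+04 rad/s.
Step 2 — Component impedances:
  R1: Z = R = 16.9 Ω
  R2: Z = R = 1110 Ω
  L: Z = jωL = j·5.29e+04·0.163 = 0 + j8623 Ω
Step 3 — Parallel branch: R2 || L = 1/(1/R2 + 1/L) = 1092 + j140.5 Ω.
Step 4 — Series with R1: Z_total = R1 + (R2 || L) = 1109 + j140.5 Ω = 1118∠7.2° Ω.
Step 5 — Source phasor: V = 47.2∠28.9° V = 41.32 + j22.81 V.
Step 6 — Ohm's law: I = V / Z_total = (41.32 + j22.81) / (1109 + j140.5) = 0.03924 + j0.0156 A.
Step 7 — Convert to polar: |I| = 0.04223 A, ∠I = 21.7°.

I = 0.04223∠21.7° A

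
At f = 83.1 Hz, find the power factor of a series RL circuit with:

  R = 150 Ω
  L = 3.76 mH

Step 1 — Angular frequency: ω = 2π·f = 2π·83.1 = 522.1 rad/s.
Step 2 — Component impedances:
  R: Z = R = 150 Ω
  L: Z = jωL = j·522.1·0.00376 = 0 + j1.963 Ω
Step 3 — Series combination: Z_total = R + L = 150 + j1.963 Ω = 150∠0.7° Ω.
Step 4 — Power factor: PF = cos(φ) = Re(Z)/|Z| = 150/150.01 = 0.9999.
Step 5 — Type: Im(Z) = 1.963 ⇒ lagging (phase φ = 0.7°).

PF = 0.9999 (lagging, φ = 0.7°)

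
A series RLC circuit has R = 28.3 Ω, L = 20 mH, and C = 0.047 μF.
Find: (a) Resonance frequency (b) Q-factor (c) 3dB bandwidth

Step 1 — Resonance: ω₀ = 1/√(LC) = 1/√(0.02·4.7e-08) = 3.262e+04 rad/s.
Step 2 — f₀ = ω₀/(2π) = 5191 Hz.
Step 3 — Series Q: Q = ω₀L/R = 3.262e+04·0.02/28.3 = 23.05.
Step 4 — Bandwidth: Δω = ω₀/Q = 1415 rad/s; BW = Δω/(2π) = 225.2 Hz.

(a) f₀ = 5191 Hz  (b) Q = 23.05  (c) BW = 225.2 Hz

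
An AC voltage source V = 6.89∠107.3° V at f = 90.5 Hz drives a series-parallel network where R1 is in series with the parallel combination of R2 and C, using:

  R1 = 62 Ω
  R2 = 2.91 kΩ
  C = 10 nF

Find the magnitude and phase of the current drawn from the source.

Step 1 — Angular frequency: ω = 2π·f = 2π·90.5 = 568.6 rad/s.
Step 2 — Component impedances:
  R1: Z = R = 62 Ω
  R2: Z = R = 2910 Ω
  C: Z = 1/(jωC) = -j/(ω·C) = 0 - j1.759e+05 Ω
Step 3 — Parallel branch: R2 || C = 1/(1/R2 + 1/C) = 2909 - j48.14 Ω.
Step 4 — Series with R1: Z_total = R1 + (R2 || C) = 2971 - j48.14 Ω = 2972∠-0.9° Ω.
Step 5 — Source phasor: V = 6.89∠107.3° V = -2.049 + j6.578 V.
Step 6 — Ohm's law: I = V / Z_total = (-2.049 + j6.578) / (2971 - j48.14) = -0.0007253 + j0.002202 A.
Step 7 — Convert to polar: |I| = 0.002319 A, ∠I = 108.2°.

I = 0.002319∠108.2° A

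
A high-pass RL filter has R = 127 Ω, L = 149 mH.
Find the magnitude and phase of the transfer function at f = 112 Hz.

Step 1 — Angular frequency: ω = 2π·112 = 703.7 rad/s.
Step 2 — Transfer function: H(jω) = jωL/(R + jωL).
Step 3 — Numerator jωL = j·104.9; denominator R + jωL = 127 + j104.9.
Step 4 — H = 0.4053 + j0.491.
Step 5 — Magnitude: |H| = 0.6367 (-3.9 dB); phase: φ = 50.5°.

|H| = 0.6367 (-3.9 dB), φ = 50.5°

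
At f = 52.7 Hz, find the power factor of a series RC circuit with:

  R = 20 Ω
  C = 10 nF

Step 1 — Angular frequency: ω = 2π·f = 2π·52.7 = 331.1 rad/s.
Step 2 — Component impedances:
  R: Z = R = 20 Ω
  C: Z = 1/(jωC) = -j/(ω·C) = 0 - j3.02e+05 Ω
Step 3 — Series combination: Z_total = R + C = 20 - j3.02e+05 Ω = 3.02e+05∠-90.0° Ω.
Step 4 — Power factor: PF = cos(φ) = Re(Z)/|Z| = 20/302002 = 6.622e-05.
Step 5 — Type: Im(Z) = -3.02e+05 ⇒ leading (phase φ = -90.0°).

PF = 6.622e-05 (leading, φ = -90.0°)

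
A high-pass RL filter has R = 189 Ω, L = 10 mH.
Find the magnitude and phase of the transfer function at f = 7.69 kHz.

Step 1 — Angular frequency: ω = 2π·7690 = 4.832e+04 rad/s.
Step 2 — Transfer function: H(jω) = jωL/(R + jωL).
Step 3 — Numerator jωL = j·483.2; denominator R + jωL = 189 + j483.2.
Step 4 — H = 0.8673 + j0.3393.
Step 5 — Magnitude: |H| = 0.9313 (-0.6 dB); phase: φ = 21.4°.

|H| = 0.9313 (-0.6 dB), φ = 21.4°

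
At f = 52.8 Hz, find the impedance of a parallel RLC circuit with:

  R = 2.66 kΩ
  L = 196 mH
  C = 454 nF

Step 1 — Angular frequency: ω = 2π·f = 2π·52.8 = 331.8 rad/s.
Step 2 — Component impedances:
  R: Z = R = 2660 Ω
  L: Z = jωL = j·331.8·0.196 = 0 + j65.02 Ω
  C: Z = 1/(jωC) = -j/(ω·C) = 0 - j6639 Ω
Step 3 — Parallel combination: 1/Z_total = 1/R + 1/L + 1/C; Z_total = 1.62 + j65.63 Ω = 65.65∠88.6° Ω.

Z = 1.62 + j65.63 Ω = 65.65∠88.6° Ω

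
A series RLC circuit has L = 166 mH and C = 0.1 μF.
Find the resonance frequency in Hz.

Step 1 — Resonance condition Im(Z)=0 gives ω₀ = 1/√(LC).
Step 2 — ω₀ = 1/√(0.166·1e-07) = 7762 rad/s.
Step 3 — f₀ = ω₀/(2π) = 1235 Hz.

f₀ = 1235 Hz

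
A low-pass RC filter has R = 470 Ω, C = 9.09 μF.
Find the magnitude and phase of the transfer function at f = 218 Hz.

Step 1 — Angular frequency: ω = 2π·218 = 1370 rad/s.
Step 2 — Transfer function: H(jω) = 1/(1 + jωRC).
Step 3 — Denominator: 1 + jωRC = 1 + j·1370·470·9.09e-06 = 1 + j5.852.
Step 4 — H = 0.02837 - j0.166.
Step 5 — Magnitude: |H| = 0.1684 (-15.5 dB); phase: φ = -80.3°.

|H| = 0.1684 (-15.5 dB), φ = -80.3°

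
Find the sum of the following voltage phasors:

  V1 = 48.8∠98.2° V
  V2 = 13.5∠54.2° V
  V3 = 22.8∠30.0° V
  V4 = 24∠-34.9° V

Step 1 — Convert each phasor to rectangular form:
  V1 = 48.8·(cos(98.2°) + j·sin(98.2°)) = -6.96 + j48.3 V
  V2 = 13.5·(cos(54.2°) + j·sin(54.2°)) = 7.897 + j10.95 V
  V3 = 22.8·(cos(30.0°) + j·sin(30.0°)) = 19.75 + j11.4 V
  V4 = 24·(cos(-34.9°) + j·sin(-34.9°)) = 19.68 - j13.73 V
Step 2 — Sum components: V_total = 40.37 + j56.92 V.
Step 3 — Convert to polar: |V_total| = 69.78 V, ∠V_total = 54.7°.

V_total = 69.78∠54.7° V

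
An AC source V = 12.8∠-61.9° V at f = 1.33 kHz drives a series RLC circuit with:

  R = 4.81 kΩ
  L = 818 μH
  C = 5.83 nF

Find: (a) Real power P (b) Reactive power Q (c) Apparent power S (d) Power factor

Step 1 — Angular frequency: ω = 2π·f = 2π·1330 = 8357 rad/s.
Step 2 — Component impedances:
  R: Z = R = 4810 Ω
  L: Z = jωL = j·8357·0.000818 = 0 + j6.836 Ω
  C: Z = 1/(jωC) = -j/(ω·C) = 0 - j2.053e+04 Ω
Step 3 — Series combination: Z_total = R + L + C = 4810 - j2.052e+04 Ω = 2.108e+04∠-76.8° Ω.
Step 4 — Source phasor: V = 12.8∠-61.9° V = 6.029 - j11.29 V.
Step 5 — Current: I = V / Z = 0.0005869 + j0.0001562 A = 0.0006073∠14.9° A.
Step 6 — Complex power: S = V·I* = 0.001774 - j0.007569 VA.
Step 7 — Real power: P = Re(S) = 0.001774 W.
Step 8 — Reactive power: Q = Im(S) = -0.007569 VAR.
Step 9 — Apparent power: |S| = 0.007774 VA.
Step 10 — Power factor: PF = P/|S| = 0.2282 (leading).

(a) P = 0.001774 W  (b) Q = -0.007569 VAR  (c) S = 0.007774 VA  (d) PF = 0.2282 (leading)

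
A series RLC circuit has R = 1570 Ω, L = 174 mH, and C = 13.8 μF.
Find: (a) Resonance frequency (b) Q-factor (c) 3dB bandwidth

Step 1 — Resonance condition Im(Z)=0 gives ω₀ = 1/√(LC).
Step 2 — ω₀ = 1/√(0.174·1.38e-05) = 645.3 rad/s.
Step 3 — f₀ = ω₀/(2π) = 102.7 Hz.
Step 4 — Series Q: Q = ω₀L/R = 645.3·0.174/1570 = 0.07152.
Step 5 — 3dB bandwidth: Δω = ω₀/Q = 9023 rad/s; BW = Δω/(2π) = 1436 Hz.

(a) f₀ = 102.7 Hz  (b) Q = 0.07152  (c) BW = 1436 Hz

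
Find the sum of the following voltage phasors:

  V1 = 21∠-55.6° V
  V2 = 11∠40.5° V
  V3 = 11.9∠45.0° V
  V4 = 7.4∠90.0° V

Step 1 — Convert each phasor to rectangular form:
  V1 = 21·(cos(-55.6°) + j·sin(-55.6°)) = 11.86 - j17.33 V
  V2 = 11·(cos(40.5°) + j·sin(40.5°)) = 8.364 + j7.144 V
  V3 = 11.9·(cos(45.0°) + j·sin(45.0°)) = 8.415 + j8.415 V
  V4 = 7.4·(cos(90.0°) + j·sin(90.0°)) = 0 + j7.4 V
Step 2 — Sum components: V_total = 28.64 + j5.631 V.
Step 3 — Convert to polar: |V_total| = 29.19 V, ∠V_total = 11.1°.

V_total = 29.19∠11.1° V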